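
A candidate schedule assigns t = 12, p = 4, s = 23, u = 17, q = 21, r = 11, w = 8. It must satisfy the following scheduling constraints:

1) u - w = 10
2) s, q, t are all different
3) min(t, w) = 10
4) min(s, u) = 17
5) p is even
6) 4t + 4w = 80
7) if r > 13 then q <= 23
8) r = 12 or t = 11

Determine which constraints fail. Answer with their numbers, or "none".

No — constraints 1, 3, and 8 are not satisfied.

1) u - w = 17 - 8 = 9, not 10  false
2) values 23, 21, 12 are pairwise distinct  true
3) min(12, 8) = 8, not 10  false
4) min(23, 17) = 17  true
5) p = 4 is even  true
6) 4t + 4w = 4(12) + 4(8) = 80  true
7) r = 11, not > 13; antecedent false, conditional vacuously true  true
8) r = 11 ≠ 12 and t = 12 ≠ 11; both disjuncts false  false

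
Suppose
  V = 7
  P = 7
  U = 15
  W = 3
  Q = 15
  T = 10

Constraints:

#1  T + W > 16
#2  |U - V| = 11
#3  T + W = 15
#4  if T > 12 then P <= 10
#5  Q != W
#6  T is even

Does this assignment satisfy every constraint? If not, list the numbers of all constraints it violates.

#1 T + W = 10 + 3 = 13; 13 ≤ 16, bound 16 not met — violated.
#2 |15 - 7| = 8, not 11 — violated.
#3 T + W = 10 + 3 = 13, not 15 — violated.
#4 T = 10, not > 12; antecedent false, conditional vacuously true — OK.
#5 Q = 15, W = 3; distinct — OK.
#6 T = 10 is even — OK.

Constraints 1, 2, 3 do not hold.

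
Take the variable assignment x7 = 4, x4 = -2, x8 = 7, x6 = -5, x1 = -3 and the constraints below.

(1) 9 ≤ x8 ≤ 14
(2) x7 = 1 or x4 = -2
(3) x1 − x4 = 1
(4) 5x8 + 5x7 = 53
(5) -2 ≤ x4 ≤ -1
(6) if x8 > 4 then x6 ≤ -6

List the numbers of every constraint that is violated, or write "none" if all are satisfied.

Constraints 1, 3, 4, and 6 are violated.

(1) x8 = 7 is outside [9, 14]  fails
(2) x7 = 4 ≠ 1, but x4 = -2 = -2 (second disjunct)  holds
(3) x1 − x4 = -3 − (-2) = -1, not 1  fails
(4) 5x8 + 5x7 = 5(7) + 5(4) = 55, not 53  fails
(5) x4 = -2 lies in [-2, -1]  holds
(6) x8 = 7 > 4, so we need x6 ≤ -6; but x6 = -5 > -6  fails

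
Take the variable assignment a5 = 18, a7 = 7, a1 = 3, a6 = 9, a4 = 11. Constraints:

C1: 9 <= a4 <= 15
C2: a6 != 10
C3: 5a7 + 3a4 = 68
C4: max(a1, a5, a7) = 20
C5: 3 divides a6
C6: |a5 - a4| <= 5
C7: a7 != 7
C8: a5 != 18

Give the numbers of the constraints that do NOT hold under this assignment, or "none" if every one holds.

Violated: 4, 6, 7, 8.

C1: a4 = 11 lies in [9, 15]  holds
C2: a6 = 9, and 9 ≠ 10  holds
C3: 5a7 + 3a4 = 5(7) + 3(11) = 68  holds
C4: max(3, 18, 7) = 18, not 20  fails
C5: 9 / 3 = 3, so 3 divides 9  holds
C6: |18 - 11| = 7; 7 > 5, exceeds bound 5  fails
C7: a7 = 7, but 7 is required to differ  fails
C8: a5 = 18, but 18 is required to differ  fails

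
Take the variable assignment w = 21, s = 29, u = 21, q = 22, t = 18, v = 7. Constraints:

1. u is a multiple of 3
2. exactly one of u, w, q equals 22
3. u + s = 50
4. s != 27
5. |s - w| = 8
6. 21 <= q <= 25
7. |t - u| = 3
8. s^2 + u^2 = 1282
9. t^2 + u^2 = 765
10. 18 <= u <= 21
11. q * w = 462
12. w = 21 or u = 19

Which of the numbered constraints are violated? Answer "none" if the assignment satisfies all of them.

1. 21 / 3 = 7, so 3 divides 21  yes
2. u=21, w=21, q=22; 1 of them equals 22  yes
3. u + s = 21 + 29 = 50  yes
4. s = 29, and 29 ≠ 27  yes
5. |29 - 21| = 8  yes
6. q = 22 lies in [21, 25]  yes
7. |18 - 21| = 3  yes
8. s^2 + u^2 = 29^2 + 21^2 = 841 + 441 = 1282  yes
9. t^2 + u^2 = 18^2 + 21^2 = 324 + 441 = 765  yes
10. u = 21 lies in [18, 21]  yes
11. q * w = 22 * 21 = 462  yes
12. w = 21 = 21 (first disjunct)  yes

The assignment satisfies every constraint.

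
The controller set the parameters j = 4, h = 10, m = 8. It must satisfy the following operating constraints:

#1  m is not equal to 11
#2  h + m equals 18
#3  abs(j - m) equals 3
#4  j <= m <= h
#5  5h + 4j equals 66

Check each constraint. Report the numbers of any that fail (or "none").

Violated: 3.

#1 m = 8, and 8 ≠ 11 — satisfied.
#2 h + m = 10 + 8 = 18 — satisfied.
#3 abs(4 - 8) = 4, not 3 — violated.
#4 values 4 <= 8 <= 10 — satisfied.
#5 5h + 4j = 5(10) + 4(4) = 66 — satisfied.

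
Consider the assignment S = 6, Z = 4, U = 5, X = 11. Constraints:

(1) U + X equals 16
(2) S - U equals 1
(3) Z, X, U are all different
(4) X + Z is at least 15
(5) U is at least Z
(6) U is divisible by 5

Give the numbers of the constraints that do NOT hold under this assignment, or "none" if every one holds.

The assignment satisfies every constraint.

(1) U + X = 5 + 11 = 16 — satisfied.
(2) S - U = 6 - 5 = 1 — satisfied.
(3) values 4, 11, 5 are pairwise distinct — satisfied.
(4) X + Z = 11 + 4 = 15; 15 ≥ 15 — satisfied.
(5) U = 5, Z = 4; 5 ≥ 4 — satisfied.
(6) 5 / 5 = 1, so 5 divides 5 — satisfied.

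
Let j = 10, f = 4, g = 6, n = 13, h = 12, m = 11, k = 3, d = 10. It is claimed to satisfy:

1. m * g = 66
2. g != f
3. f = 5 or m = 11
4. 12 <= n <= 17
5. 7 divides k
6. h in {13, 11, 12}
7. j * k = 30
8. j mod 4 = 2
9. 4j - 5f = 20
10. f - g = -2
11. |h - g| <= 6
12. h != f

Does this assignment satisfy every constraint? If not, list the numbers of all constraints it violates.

The assignment fails constraint 5.

1. m * g = 11 * 6 = 66 — OK.
2. g = 6, f = 4; distinct — OK.
3. f = 4 ≠ 5, but m = 11 = 11 (second disjunct) — OK.
4. n = 13 lies in [12, 17] — OK.
5. 3 = 7*0 + 3, so 7 does not divide 3 — violated.
6. h = 12 is in {13, 11, 12} — OK.
7. j * k = 10 * 3 = 30 — OK.
8. 10 mod 4 = 2 — OK.
9. 4j - 5f = 4(10) - 5(4) = 20 — OK.
10. f - g = 4 - 6 = -2 — OK.
11. |12 - 6| = 6; 6 ≤ 6 — OK.
12. h = 12, f = 4; distinct — OK.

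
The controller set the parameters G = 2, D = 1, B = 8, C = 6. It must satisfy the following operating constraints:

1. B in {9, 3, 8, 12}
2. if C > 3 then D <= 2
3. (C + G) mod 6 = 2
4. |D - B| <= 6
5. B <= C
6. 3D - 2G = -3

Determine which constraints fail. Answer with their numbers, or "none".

1. B = 8 is in {9, 3, 8, 12} — satisfied.
2. C = 6 > 3, so we need D ≤ 2; D = 1 ≤ 2 — satisfied.
3. C + G = 8; 8 mod 6 = 2 — satisfied.
4. |1 - 8| = 7; 7 > 6, exceeds bound 6 — violated.
5. B = 8, C = 6; 8 > 6 (want ≤) — violated.
6. 3D - 2G = 3(1) - 2(2) = -1, not -3 — violated.

Constraints 4, 5, and 6 are violated.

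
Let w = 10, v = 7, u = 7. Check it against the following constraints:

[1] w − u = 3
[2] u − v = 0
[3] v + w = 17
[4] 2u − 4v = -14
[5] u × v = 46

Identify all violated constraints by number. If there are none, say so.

Constraint 5 does not hold.

[1] w − u = 10 − 7 = 3 — OK.
[2] u − v = 7 − 7 = 0 — OK.
[3] v + w = 7 + 10 = 17 — OK.
[4] 2u − 4v = 2(7) − 4(7) = -14 — OK.
[5] u × v = 7 × 7 = 49, not 46 — violated.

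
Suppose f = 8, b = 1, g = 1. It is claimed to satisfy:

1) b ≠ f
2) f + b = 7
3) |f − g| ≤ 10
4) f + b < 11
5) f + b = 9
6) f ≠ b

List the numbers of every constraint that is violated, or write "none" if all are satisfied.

Violated: 2.

1) b = 1, f = 8; distinct — holds.
2) f + b = 8 + 1 = 9, not 7 — fails.
3) |8 − 1| = 7; 7 ≤ 10 — holds.
4) f + b = 8 + 1 = 9; 9 < 11 — holds.
5) f + b = 8 + 1 = 9 — holds.
6) f = 8, b = 1; distinct — holds.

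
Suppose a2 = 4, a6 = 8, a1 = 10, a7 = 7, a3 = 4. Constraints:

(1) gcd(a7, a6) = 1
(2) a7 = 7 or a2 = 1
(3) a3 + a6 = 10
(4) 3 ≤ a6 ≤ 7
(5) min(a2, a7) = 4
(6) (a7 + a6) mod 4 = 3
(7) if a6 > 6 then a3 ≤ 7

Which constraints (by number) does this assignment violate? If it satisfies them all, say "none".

(1) gcd(7, 8) = 1 — OK.
(2) a7 = 7 = 7 (first disjunct) — OK.
(3) a3 + a6 = 4 + 8 = 12, not 10 — violated.
(4) a6 = 8 is outside [3, 7] — violated.
(5) min(4, 7) = 4 — OK.
(6) a7 + a6 = 15; 15 mod 4 = 3 — OK.
(7) a6 = 8 > 6, so we need a3 ≤ 7; a3 = 4 ≤ 7 — OK.

The assignment fails constraints 3, 4.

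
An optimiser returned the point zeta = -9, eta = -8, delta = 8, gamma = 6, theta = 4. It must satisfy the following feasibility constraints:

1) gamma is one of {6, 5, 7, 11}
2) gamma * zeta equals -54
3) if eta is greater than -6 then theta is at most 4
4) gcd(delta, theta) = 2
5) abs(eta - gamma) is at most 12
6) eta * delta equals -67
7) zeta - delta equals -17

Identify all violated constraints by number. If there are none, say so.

1) gamma = 6 is in {6, 5, 7, 11} — holds.
2) gamma * zeta = 6 * (-9) = -54 — holds.
3) eta = -8, not > -6; antecedent false, conditional vacuously true — holds.
4) gcd(8, 4) = 4, not 2 — fails.
5) abs(-8 - 6) = 14; 14 > 12, exceeds bound 12 — fails.
6) eta * delta = -8 * 8 = -64, not -67 — fails.
7) zeta - delta = -9 - 8 = -17 — holds.

The assignment fails constraints 4, 5, and 6.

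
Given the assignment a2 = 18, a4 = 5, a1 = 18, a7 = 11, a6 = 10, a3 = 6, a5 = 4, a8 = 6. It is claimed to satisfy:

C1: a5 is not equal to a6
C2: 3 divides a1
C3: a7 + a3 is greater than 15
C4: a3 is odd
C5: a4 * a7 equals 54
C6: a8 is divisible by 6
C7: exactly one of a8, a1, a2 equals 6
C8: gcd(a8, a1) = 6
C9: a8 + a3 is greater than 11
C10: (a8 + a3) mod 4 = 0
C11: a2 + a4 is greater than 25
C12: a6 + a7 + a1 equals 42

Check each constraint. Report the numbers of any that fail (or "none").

Violated: 4, 5, 11, and 12.

C1: a5 = 4, a6 = 10; distinct — holds.
C2: 18 / 3 = 6, so 3 divides 18 — holds.
C3: a7 + a3 = 11 + 6 = 17; 17 > 15 — holds.
C4: a3 = 6 is even — fails.
C5: a4 * a7 = 5 * 11 = 55, not 54 — fails.
C6: 6 / 6 = 1, so 6 divides 6 — holds.
C7: a8=6, a1=18, a2=18; 1 of them equals 6 — holds.
C8: gcd(6, 18) = 6 — holds.
C9: a8 + a3 = 6 + 6 = 12; 12 > 11 — holds.
C10: a8 + a3 = 12; 12 mod 4 = 0 — holds.
C11: a2 + a4 = 18 + 5 = 23; 23 ≤ 25, bound 25 not met — fails.
C12: a6 + a7 + a1 = 10 + 11 + 18 = 39, not 42 — fails.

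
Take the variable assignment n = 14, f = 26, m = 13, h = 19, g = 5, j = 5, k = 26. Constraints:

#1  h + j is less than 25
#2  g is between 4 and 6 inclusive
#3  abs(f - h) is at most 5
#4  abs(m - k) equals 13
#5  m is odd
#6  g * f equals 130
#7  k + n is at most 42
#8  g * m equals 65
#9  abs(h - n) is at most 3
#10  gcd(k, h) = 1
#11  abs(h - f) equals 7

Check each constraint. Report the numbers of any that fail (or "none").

#1 h + j = 19 + 5 = 24; 24 < 25 — holds.
#2 g = 5 lies in [4, 6] — holds.
#3 abs(26 - 19) = 7; 7 > 5, exceeds bound 5 — fails.
#4 abs(13 - 26) = 13 — holds.
#5 m = 13 is odd — holds.
#6 g * f = 5 * 26 = 130 — holds.
#7 k + n = 26 + 14 = 40; 40 ≤ 42 — holds.
#8 g * m = 5 * 13 = 65 — holds.
#9 abs(19 - 14) = 5; 5 > 3, exceeds bound 3 — fails.
#10 gcd(26, 19) = 1 — holds.
#11 abs(19 - 26) = 7 — holds.

The assignment fails constraints 3 and 9.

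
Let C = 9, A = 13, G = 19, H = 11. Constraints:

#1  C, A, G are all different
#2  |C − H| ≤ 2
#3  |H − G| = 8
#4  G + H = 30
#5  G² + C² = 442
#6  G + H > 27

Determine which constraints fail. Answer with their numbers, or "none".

#1 values 9, 13, 19 are pairwise distinct  holds
#2 |9 − 11| = 2; 2 ≤ 2  holds
#3 |11 − 19| = 8  holds
#4 G + H = 19 + 11 = 30  holds
#5 G² + C² = 19² + 9² = 361 + 81 = 442  holds
#6 G + H = 19 + 11 = 30; 30 > 27  holds

The assignment satisfies every constraint.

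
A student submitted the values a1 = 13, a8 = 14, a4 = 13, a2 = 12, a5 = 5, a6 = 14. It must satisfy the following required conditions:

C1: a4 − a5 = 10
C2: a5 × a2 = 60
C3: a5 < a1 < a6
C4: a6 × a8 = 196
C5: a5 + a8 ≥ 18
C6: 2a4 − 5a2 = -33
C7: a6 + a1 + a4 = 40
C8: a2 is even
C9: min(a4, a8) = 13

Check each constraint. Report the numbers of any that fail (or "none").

Constraints 1 and 6 are violated.

C1: a4 − a5 = 13 − 5 = 8, not 10  fails
C2: a5 × a2 = 5 × 12 = 60  holds
C3: values 5 < 13 < 14  holds
C4: a6 × a8 = 14 × 14 = 196  holds
C5: a5 + a8 = 5 + 14 = 19; 19 ≥ 18  holds
C6: 2a4 − 5a2 = 2(13) − 5(12) = -34, not -33  fails
C7: a6 + a1 + a4 = 14 + 13 + 13 = 40  holds
C8: a2 = 12 is even  holds
C9: min(13, 14) = 13  holds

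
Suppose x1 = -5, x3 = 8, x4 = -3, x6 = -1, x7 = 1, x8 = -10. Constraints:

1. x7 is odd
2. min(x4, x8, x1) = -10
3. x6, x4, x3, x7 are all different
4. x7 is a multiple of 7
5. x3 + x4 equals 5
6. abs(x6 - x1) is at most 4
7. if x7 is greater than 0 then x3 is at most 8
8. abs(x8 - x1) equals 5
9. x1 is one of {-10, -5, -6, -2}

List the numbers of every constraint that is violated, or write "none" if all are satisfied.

Constraint 4 does not hold.

1. x7 = 1 is odd  holds
2. min(-3, -10, -5) = -10  holds
3. values -1, -3, 8, 1 are pairwise distinct  holds
4. 1 = 7*0 + 1, so 7 does not divide 1  fails
5. x3 + x4 = 8 + (-3) = 5  holds
6. abs(-1 - (-5)) = 4; 4 ≤ 4  holds
7. x7 = 1 > 0, so we need x3 ≤ 8; x3 = 8 ≤ 8  holds
8. abs(-10 - (-5)) = 5  holds
9. x1 = -5 is in {-10, -5, -6, -2}  holds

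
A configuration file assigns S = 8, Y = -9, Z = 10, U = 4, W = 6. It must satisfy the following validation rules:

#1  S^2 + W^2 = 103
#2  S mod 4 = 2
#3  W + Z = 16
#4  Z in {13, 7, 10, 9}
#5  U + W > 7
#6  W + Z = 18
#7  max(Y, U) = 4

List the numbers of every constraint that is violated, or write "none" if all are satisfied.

#1 S^2 + W^2 = 8^2 + 6^2 = 64 + 36 = 100, not 103 — fails.
#2 8 mod 4 = 0, not 2 — fails.
#3 W + Z = 6 + 10 = 16 — holds.
#4 Z = 10 is in {13, 7, 10, 9} — holds.
#5 U + W = 4 + 6 = 10; 10 > 7 — holds.
#6 W + Z = 6 + 10 = 16, not 18 — fails.
#7 max(-9, 4) = 4 — holds.

Constraints 1, 2, 6 do not hold.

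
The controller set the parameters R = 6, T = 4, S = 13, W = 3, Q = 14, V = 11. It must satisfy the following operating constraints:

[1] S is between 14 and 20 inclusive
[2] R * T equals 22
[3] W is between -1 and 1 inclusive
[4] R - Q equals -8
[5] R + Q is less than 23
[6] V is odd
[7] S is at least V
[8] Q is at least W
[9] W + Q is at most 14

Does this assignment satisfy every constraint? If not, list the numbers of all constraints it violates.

Constraints 1, 2, 3, 9 do not hold.

[1] S = 13 is outside [14, 20] — does not hold.
[2] R * T = 6 * 4 = 24, not 22 — does not hold.
[3] W = 3 is outside [-1, 1] — does not hold.
[4] R - Q = 6 - 14 = -8 — holds.
[5] R + Q = 6 + 14 = 20; 20 < 23 — holds.
[6] V = 11 is odd — holds.
[7] S = 13, V = 11; 13 ≥ 11 — holds.
[8] Q = 14, W = 3; 14 ≥ 3 — holds.
[9] W + Q = 3 + 14 = 17; 17 > 14, bound 14 not met — does not hold.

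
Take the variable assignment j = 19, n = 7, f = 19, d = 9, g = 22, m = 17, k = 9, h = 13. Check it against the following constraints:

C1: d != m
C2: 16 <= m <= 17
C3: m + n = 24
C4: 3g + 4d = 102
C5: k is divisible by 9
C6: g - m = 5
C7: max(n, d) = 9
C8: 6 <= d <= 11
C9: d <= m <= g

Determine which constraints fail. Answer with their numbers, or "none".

C1: d = 9, m = 17; distinct — satisfied.
C2: m = 17 lies in [16, 17] — satisfied.
C3: m + n = 17 + 7 = 24 — satisfied.
C4: 3g + 4d = 3(22) + 4(9) = 102 — satisfied.
C5: 9 / 9 = 1, so 9 divides 9 — satisfied.
C6: g - m = 22 - 17 = 5 — satisfied.
C7: max(7, 9) = 9 — satisfied.
C8: d = 9 lies in [6, 11] — satisfied.
C9: values 9 <= 17 <= 22 — satisfied.

None — every constraint holds.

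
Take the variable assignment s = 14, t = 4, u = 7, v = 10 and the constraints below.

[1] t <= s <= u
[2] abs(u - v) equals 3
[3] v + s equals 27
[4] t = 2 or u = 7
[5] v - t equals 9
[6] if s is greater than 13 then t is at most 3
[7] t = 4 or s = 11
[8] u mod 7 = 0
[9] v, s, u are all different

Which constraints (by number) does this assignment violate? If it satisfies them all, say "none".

[1] values 4, 14, 7; s = 14 is not <= u = 7 — violated.
[2] abs(7 - 10) = 3 — OK.
[3] v + s = 10 + 14 = 24, not 27 — violated.
[4] t = 4 ≠ 2, but u = 7 = 7 (second disjunct) — OK.
[5] v - t = 10 - 4 = 6, not 9 — violated.
[6] s = 14 > 13, so we need t ≤ 3; but t = 4 > 3 — violated.
[7] t = 4 = 4 (first disjunct) — OK.
[8] 7 mod 7 = 0 — OK.
[9] values 10, 14, 7 are pairwise distinct — OK.

The assignment fails constraints 1, 3, 5, and 6.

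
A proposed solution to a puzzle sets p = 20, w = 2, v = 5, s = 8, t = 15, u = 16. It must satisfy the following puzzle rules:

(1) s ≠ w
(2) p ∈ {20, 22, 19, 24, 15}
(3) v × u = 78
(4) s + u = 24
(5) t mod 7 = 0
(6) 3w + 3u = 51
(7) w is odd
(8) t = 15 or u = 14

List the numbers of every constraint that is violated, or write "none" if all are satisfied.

No — constraints 3, 5, 6, and 7 are not satisfied.

(1) s = 8, w = 2; distinct — satisfied.
(2) p = 20 is in {20, 22, 19, 24, 15} — satisfied.
(3) v × u = 5 × 16 = 80, not 78 — violated.
(4) s + u = 8 + 16 = 24 — satisfied.
(5) 15 mod 7 = 1, not 0 — violated.
(6) 3w + 3u = 3(2) + 3(16) = 54, not 51 — violated.
(7) w = 2 is even — violated.
(8) t = 15 = 15 (first disjunct) — satisfied.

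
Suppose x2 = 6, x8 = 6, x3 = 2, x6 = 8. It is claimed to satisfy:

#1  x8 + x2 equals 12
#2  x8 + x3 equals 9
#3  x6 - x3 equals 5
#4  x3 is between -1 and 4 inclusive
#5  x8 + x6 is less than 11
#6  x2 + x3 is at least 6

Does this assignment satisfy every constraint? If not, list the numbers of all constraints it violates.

#1 x8 + x2 = 6 + 6 = 12 — satisfied.
#2 x8 + x3 = 6 + 2 = 8, not 9 — violated.
#3 x6 - x3 = 8 - 2 = 6, not 5 — violated.
#4 x3 = 2 lies in [-1, 4] — satisfied.
#5 x8 + x6 = 6 + 8 = 14; 14 ≥ 11, bound 11 not met — violated.
#6 x2 + x3 = 6 + 2 = 8; 8 ≥ 6 — satisfied.

Constraints 2, 3, and 5 are violated.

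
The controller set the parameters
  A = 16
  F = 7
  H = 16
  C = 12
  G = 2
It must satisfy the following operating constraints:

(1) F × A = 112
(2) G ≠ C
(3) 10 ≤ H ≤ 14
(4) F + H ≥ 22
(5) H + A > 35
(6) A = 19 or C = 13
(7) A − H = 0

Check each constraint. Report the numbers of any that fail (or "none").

Constraints 3, 5, and 6 do not hold.

(1) F × A = 7 × 16 = 112  OK
(2) G = 2, C = 12; distinct  OK
(3) H = 16 is outside [10, 14]  FAIL
(4) F + H = 7 + 16 = 23; 23 ≥ 22  OK
(5) H + A = 16 + 16 = 32; 32 ≤ 35, bound 35 not met  FAIL
(6) A = 16 ≠ 19 and C = 12 ≠ 13; both disjuncts false  FAIL
(7) A − H = 16 − 16 = 0  OK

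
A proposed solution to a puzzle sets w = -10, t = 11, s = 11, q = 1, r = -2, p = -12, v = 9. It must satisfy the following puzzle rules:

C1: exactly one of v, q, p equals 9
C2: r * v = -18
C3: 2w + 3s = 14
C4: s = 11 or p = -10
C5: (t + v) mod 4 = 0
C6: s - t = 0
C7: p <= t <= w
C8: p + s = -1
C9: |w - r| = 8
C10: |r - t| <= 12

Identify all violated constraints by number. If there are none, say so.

The assignment fails constraints 3, 7, and 10.

C1: v=9, q=1, p=-12; 1 of them equals 9  ✔
C2: r * v = -2 * 9 = -18  ✔
C3: 2w + 3s = 2(-10) + 3(11) = 13, not 14  ✘
C4: s = 11 = 11 (first disjunct)  ✔
C5: t + v = 20; 20 mod 4 = 0  ✔
C6: s - t = 11 - 11 = 0  ✔
C7: values -12, 11, -10; t = 11 is not <= w = -10  ✘
C8: p + s = -12 + 11 = -1  ✔
C9: |-10 - (-2)| = 8  ✔
C10: |-2 - 11| = 13; 13 > 12, exceeds bound 12  ✘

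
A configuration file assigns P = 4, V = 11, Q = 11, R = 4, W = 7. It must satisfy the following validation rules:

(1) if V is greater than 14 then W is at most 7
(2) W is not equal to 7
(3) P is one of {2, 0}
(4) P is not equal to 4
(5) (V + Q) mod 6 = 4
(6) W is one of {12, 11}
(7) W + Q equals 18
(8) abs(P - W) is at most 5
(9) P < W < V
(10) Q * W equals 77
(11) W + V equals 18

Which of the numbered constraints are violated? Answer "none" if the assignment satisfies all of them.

(1) V = 11, not > 14; antecedent false, conditional vacuously true — holds.
(2) W = 7, but 7 is required to differ — fails.
(3) P = 4 is not in {2, 0} — fails.
(4) P = 4, but 4 is required to differ — fails.
(5) V + Q = 22; 22 mod 6 = 4 — holds.
(6) W = 7 is not in {12, 11} — fails.
(7) W + Q = 7 + 11 = 18 — holds.
(8) abs(4 - 7) = 3; 3 ≤ 5 — holds.
(9) values 4 < 7 < 11 — holds.
(10) Q * W = 11 * 7 = 77 — holds.
(11) W + V = 7 + 11 = 18 — holds.

Constraints 2, 3, 4, and 6 are violated.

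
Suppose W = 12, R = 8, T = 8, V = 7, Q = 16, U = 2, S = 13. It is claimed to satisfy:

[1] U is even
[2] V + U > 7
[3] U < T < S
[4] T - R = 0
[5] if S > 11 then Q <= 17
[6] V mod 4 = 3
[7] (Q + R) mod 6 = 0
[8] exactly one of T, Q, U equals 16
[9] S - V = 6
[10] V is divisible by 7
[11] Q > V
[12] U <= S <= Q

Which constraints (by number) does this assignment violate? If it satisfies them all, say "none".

[1] U = 2 is even — holds.
[2] V + U = 7 + 2 = 9; 9 > 7 — holds.
[3] values 2 < 8 < 13 — holds.
[4] T - R = 8 - 8 = 0 — holds.
[5] S = 13 > 11, so we need Q ≤ 17; Q = 16 ≤ 17 — holds.
[6] 7 mod 4 = 3 — holds.
[7] Q + R = 24; 24 mod 6 = 0 — holds.
[8] T=8, Q=16, U=2; 1 of them equals 16 — holds.
[9] S - V = 13 - 7 = 6 — holds.
[10] 7 / 7 = 1, so 7 divides 7 — holds.
[11] Q = 16, V = 7; 16 > 7 — holds.
[12] values 2 <= 13 <= 16 — holds.

The assignment satisfies every constraint.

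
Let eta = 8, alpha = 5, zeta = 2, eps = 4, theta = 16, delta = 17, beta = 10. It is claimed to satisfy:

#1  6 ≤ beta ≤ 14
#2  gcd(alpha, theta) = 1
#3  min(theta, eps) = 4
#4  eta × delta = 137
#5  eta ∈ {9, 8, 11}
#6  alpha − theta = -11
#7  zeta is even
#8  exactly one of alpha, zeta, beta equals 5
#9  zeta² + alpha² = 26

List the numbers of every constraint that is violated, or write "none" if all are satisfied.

Constraints 4, 9 do not hold.

#1 beta = 10 lies in [6, 14] — holds.
#2 gcd(5, 16) = 1 — holds.
#3 min(16, 4) = 4 — holds.
#4 eta × delta = 8 × 17 = 136, not 137 — fails.
#5 eta = 8 is in {9, 8, 11} — holds.
#6 alpha − theta = 5 − 16 = -11 — holds.
#7 zeta = 2 is even — holds.
#8 alpha=5, zeta=2, beta=10; 1 of them equals 5 — holds.
#9 zeta² + alpha² = 2² + 5² = 4 + 25 = 29, not 26 — fails.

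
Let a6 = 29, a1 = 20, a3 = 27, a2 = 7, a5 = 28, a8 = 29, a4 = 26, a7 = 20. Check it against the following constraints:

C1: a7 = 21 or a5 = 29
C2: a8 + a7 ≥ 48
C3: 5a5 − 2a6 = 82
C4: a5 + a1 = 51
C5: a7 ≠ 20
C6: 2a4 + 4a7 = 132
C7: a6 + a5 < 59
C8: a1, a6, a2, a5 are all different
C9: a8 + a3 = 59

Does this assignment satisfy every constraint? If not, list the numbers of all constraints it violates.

No — constraints 1, 4, 5, 9 are not satisfied.

C1: a7 = 20 ≠ 21 and a5 = 28 ≠ 29; both disjuncts false — fails.
C2: a8 + a7 = 29 + 20 = 49; 49 ≥ 48 — holds.
C3: 5a5 − 2a6 = 5(28) − 2(29) = 82 — holds.
C4: a5 + a1 = 28 + 20 = 48, not 51 — fails.
C5: a7 = 20, but 20 is required to differ — fails.
C6: 2a4 + 4a7 = 2(26) + 4(20) = 132 — holds.
C7: a6 + a5 = 29 + 28 = 57; 57 < 59 — holds.
C8: values 20, 29, 7, 28 are pairwise distinct — holds.
C9: a8 + a3 = 29 + 27 = 56, not 59 — fails.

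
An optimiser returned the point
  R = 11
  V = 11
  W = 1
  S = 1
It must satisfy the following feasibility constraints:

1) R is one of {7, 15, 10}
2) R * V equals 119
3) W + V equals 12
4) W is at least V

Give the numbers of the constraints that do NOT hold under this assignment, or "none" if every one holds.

1) R = 11 is not in {7, 15, 10} — fails.
2) R * V = 11 * 11 = 121, not 119 — fails.
3) W + V = 1 + 11 = 12 — holds.
4) W = 1, V = 11; 1 < 11 (want ≥) — fails.

Constraints 1, 2, and 4 are violated.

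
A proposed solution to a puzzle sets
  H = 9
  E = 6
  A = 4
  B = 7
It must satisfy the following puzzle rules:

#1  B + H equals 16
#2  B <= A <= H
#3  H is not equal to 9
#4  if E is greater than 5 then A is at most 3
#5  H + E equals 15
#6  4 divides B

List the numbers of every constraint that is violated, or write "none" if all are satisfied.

#1 B + H = 7 + 9 = 16  holds
#2 values 7, 4, 9; B = 7 is not <= A = 4  fails
#3 H = 9, but 9 is required to differ  fails
#4 E = 6 > 5, so we need A ≤ 3; but A = 4 > 3  fails
#5 H + E = 9 + 6 = 15  holds
#6 7 = 4*1 + 3, so 4 does not divide 7  fails

Constraints 2, 3, 4, and 6 are violated.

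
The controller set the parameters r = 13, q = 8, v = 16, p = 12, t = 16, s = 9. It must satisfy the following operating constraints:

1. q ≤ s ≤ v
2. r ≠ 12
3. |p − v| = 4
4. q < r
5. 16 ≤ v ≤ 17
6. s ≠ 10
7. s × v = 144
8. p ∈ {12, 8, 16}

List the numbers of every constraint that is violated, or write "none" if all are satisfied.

The assignment satisfies every constraint.

1. values 8 ≤ 9 ≤ 16  ✔
2. r = 13, and 13 ≠ 12  ✔
3. |12 − 16| = 4  ✔
4. q = 8, r = 13; 8 < 13  ✔
5. v = 16 lies in [16, 17]  ✔
6. s = 9, and 9 ≠ 10  ✔
7. s × v = 9 × 16 = 144  ✔
8. p = 12 is in {12, 8, 16}  ✔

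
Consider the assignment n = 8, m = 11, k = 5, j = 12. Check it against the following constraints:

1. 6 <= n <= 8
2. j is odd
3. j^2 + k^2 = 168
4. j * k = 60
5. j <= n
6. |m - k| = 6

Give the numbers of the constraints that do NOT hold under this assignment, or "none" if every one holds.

1. n = 8 lies in [6, 8]  ✓
2. j = 12 is even  ✗
3. j^2 + k^2 = 12^2 + 5^2 = 144 + 25 = 169, not 168  ✗
4. j * k = 12 * 5 = 60  ✓
5. j = 12, n = 8; 12 > 8 (want ≤)  ✗
6. |11 - 5| = 6  ✓

The assignment fails constraints 2, 3, and 5.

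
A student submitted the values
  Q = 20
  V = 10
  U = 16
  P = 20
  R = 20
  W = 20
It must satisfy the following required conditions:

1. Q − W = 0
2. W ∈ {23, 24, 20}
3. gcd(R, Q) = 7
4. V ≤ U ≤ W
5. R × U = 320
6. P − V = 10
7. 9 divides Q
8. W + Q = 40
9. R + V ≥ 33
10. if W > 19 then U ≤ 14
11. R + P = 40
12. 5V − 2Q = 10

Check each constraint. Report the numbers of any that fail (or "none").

Constraints 3, 7, 9, and 10 do not hold.

1. Q − W = 20 − 20 = 0  true
2. W = 20 is in {23, 24, 20}  true
3. gcd(20, 20) = 20, not 7  false
4. values 10 ≤ 16 ≤ 20  true
5. R × U = 20 × 16 = 320  true
6. P − V = 20 − 10 = 10  true
7. 20 = 9×2 + 2, so 9 does not divide 20  false
8. W + Q = 20 + 20 = 40  true
9. R + V = 20 + 10 = 30; 30 < 33, bound 33 not met  false
10. W = 20 > 19, so we need U ≤ 14; but U = 16 > 14  false
11. R + P = 20 + 20 = 40  true
12. 5V − 2Q = 5(10) − 2(20) = 10  true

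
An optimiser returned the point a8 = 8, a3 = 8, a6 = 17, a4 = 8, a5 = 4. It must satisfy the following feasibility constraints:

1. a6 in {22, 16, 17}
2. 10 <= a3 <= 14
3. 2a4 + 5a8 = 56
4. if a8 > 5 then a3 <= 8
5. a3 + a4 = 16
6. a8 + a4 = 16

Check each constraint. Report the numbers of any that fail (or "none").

1. a6 = 17 is in {22, 16, 17}  ✓
2. a3 = 8 is outside [10, 14]  ✗
3. 2a4 + 5a8 = 2(8) + 5(8) = 56  ✓
4. a8 = 8 > 5, so we need a3 ≤ 8; a3 = 8 ≤ 8  ✓
5. a3 + a4 = 8 + 8 = 16  ✓
6. a8 + a4 = 8 + 8 = 16  ✓

Constraint 2 does not hold.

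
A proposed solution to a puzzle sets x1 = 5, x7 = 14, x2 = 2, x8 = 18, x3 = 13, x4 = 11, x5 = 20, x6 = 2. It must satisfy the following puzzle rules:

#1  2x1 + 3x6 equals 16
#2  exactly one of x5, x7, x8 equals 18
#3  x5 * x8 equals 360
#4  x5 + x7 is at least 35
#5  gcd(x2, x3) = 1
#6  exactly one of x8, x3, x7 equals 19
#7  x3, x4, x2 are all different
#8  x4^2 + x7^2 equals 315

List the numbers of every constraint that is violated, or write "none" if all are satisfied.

Violated: 4, 6, 8.

#1 2x1 + 3x6 = 2(5) + 3(2) = 16  OK
#2 x5=20, x7=14, x8=18; 1 of them equals 18  OK
#3 x5 * x8 = 20 * 18 = 360  OK
#4 x5 + x7 = 20 + 14 = 34; 34 < 35, bound 35 not met  FAIL
#5 gcd(2, 13) = 1  OK
#6 x8=18, x3=13, x7=14; 0 of them equal 19, not exactly one  FAIL
#7 values 13, 11, 2 are pairwise distinct  OK
#8 x4^2 + x7^2 = 11^2 + 14^2 = 121 + 196 = 317, not 315  FAIL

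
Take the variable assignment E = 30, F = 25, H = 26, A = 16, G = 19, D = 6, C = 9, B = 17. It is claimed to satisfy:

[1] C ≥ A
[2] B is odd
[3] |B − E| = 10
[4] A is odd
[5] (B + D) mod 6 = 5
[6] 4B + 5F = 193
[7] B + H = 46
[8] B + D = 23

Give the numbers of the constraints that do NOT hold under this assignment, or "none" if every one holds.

Constraints 1, 3, 4, and 7 do not hold.

[1] C = 9, A = 16; 9 < 16 (want ≥) — does not hold.
[2] B = 17 is odd — holds.
[3] |17 − 30| = 13, not 10 — does not hold.
[4] A = 16 is even — does not hold.
[5] B + D = 23; 23 mod 6 = 5 — holds.
[6] 4B + 5F = 4(17) + 5(25) = 193 — holds.
[7] B + H = 17 + 26 = 43, not 46 — does not hold.
[8] B + D = 17 + 6 = 23 — holds.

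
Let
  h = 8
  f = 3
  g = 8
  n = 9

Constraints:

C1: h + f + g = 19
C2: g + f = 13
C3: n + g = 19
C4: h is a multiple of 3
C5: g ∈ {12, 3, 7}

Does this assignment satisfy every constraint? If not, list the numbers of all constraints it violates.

The assignment fails constraints 2, 3, 4, 5.

C1: h + f + g = 8 + 3 + 8 = 19 — holds.
C2: g + f = 8 + 3 = 11, not 13 — does not hold.
C3: n + g = 9 + 8 = 17, not 19 — does not hold.
C4: 8 = 3×2 + 2, so 3 does not divide 8 — does not hold.
C5: g = 8 is not in {12, 3, 7} — does not hold.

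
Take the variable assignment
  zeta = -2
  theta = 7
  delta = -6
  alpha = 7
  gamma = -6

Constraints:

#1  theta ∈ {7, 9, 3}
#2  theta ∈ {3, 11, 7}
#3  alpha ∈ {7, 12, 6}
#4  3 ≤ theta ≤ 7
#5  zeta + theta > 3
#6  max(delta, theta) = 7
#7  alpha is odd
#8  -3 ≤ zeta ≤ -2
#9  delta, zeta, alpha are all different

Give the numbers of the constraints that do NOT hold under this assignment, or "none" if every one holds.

All constraints are satisfied.

#1 theta = 7 is in {7, 9, 3}  true
#2 theta = 7 is in {3, 11, 7}  true
#3 alpha = 7 is in {7, 12, 6}  true
#4 theta = 7 lies in [3, 7]  true
#5 zeta + theta = -2 + 7 = 5; 5 > 3  true
#6 max(-6, 7) = 7  true
#7 alpha = 7 is odd  true
#8 zeta = -2 lies in [-3, -2]  true
#9 values -6, -2, 7 are pairwise distinct  true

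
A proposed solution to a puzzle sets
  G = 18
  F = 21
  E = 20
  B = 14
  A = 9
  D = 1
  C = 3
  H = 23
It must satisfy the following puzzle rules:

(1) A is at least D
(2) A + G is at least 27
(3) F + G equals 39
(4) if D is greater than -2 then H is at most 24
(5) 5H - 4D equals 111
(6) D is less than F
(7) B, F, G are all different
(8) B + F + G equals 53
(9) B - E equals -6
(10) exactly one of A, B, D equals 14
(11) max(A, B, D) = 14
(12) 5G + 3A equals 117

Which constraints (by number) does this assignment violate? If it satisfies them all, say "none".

(1) A = 9, D = 1; 9 ≥ 1  true
(2) A + G = 9 + 18 = 27; 27 ≥ 27  true
(3) F + G = 21 + 18 = 39  true
(4) D = 1 > -2, so we need H ≤ 24; H = 23 ≤ 24  true
(5) 5H - 4D = 5(23) - 4(1) = 111  true
(6) D = 1, F = 21; 1 < 21  true
(7) values 14, 21, 18 are pairwise distinct  true
(8) B + F + G = 14 + 21 + 18 = 53  true
(9) B - E = 14 - 20 = -6  true
(10) A=9, B=14, D=1; 1 of them equals 14  true
(11) max(9, 14, 1) = 14  true
(12) 5G + 3A = 5(18) + 3(9) = 117  true

All constraints are satisfied.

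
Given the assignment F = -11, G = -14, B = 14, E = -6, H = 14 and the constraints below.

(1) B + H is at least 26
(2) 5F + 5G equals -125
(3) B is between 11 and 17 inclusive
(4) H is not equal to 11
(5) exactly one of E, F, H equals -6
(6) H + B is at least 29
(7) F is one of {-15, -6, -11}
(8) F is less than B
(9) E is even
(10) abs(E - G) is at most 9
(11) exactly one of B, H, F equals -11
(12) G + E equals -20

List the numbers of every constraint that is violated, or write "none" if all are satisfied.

(1) B + H = 14 + 14 = 28; 28 ≥ 26 — holds.
(2) 5F + 5G = 5(-11) + 5(-14) = -125 — holds.
(3) B = 14 lies in [11, 17] — holds.
(4) H = 14, and 14 ≠ 11 — holds.
(5) E=-6, F=-11, H=14; 1 of them equals -6 — holds.
(6) H + B = 14 + 14 = 28; 28 < 29, bound 29 not met — fails.
(7) F = -11 is in {-15, -6, -11} — holds.
(8) F = -11, B = 14; -11 < 14 — holds.
(9) E = -6 is even — holds.
(10) abs(-6 - (-14)) = 8; 8 ≤ 9 — holds.
(11) B=14, H=14, F=-11; 1 of them equals -11 — holds.
(12) G + E = -14 + (-6) = -20 — holds.

No — constraint 6 is not satisfied.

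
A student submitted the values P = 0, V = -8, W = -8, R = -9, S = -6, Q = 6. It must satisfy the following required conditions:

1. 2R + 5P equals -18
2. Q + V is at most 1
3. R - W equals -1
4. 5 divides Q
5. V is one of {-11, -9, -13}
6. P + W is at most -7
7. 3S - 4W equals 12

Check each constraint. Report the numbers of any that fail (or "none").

The assignment fails constraints 4, 5, 7.

1. 2R + 5P = 2(-9) + 5(0) = -18 — satisfied.
2. Q + V = 6 + (-8) = -2; -2 ≤ 1 — satisfied.
3. R - W = -9 - (-8) = -1 — satisfied.
4. 6 = 5*1 + 1, so 5 does not divide 6 — violated.
5. V = -8 is not in {-11, -9, -13} — violated.
6. P + W = 0 + (-8) = -8; -8 ≤ -7 — satisfied.
7. 3S - 4W = 3(-6) - 4(-8) = 14, not 12 — violated.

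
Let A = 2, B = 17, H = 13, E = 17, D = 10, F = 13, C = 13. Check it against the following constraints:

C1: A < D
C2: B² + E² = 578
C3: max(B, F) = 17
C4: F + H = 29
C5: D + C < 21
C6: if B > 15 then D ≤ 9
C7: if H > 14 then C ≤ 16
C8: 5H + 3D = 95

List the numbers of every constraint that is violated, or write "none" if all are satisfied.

Violated: 4, 5, and 6.

C1: A = 2, D = 10; 2 < 10 — holds.
C2: B² + E² = 17² + 17² = 289 + 289 = 578 — holds.
C3: max(17, 13) = 17 — holds.
C4: F + H = 13 + 13 = 26, not 29 — fails.
C5: D + C = 10 + 13 = 23; 23 ≥ 21, bound 21 not met — fails.
C6: B = 17 > 15, so we need D ≤ 9; but D = 10 > 9 — fails.
C7: H = 13, not > 14; antecedent false, conditional vacuously true — holds.
C8: 5H + 3D = 5(13) + 3(10) = 95 — holds.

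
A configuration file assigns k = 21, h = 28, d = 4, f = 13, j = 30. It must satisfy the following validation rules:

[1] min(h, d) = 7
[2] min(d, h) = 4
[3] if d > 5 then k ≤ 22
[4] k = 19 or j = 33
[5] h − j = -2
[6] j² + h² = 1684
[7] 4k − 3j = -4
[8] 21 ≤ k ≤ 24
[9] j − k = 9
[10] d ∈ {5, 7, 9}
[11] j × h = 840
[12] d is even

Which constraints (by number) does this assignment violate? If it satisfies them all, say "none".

The assignment fails constraints 1, 4, 7, 10.

[1] min(28, 4) = 4, not 7 — violated.
[2] min(4, 28) = 4 — OK.
[3] d = 4, not > 5; antecedent false, conditional vacuously true — OK.
[4] k = 21 ≠ 19 and j = 30 ≠ 33; both disjuncts false — violated.
[5] h − j = 28 − 30 = -2 — OK.
[6] j² + h² = 30² + 28² = 900 + 784 = 1684 — OK.
[7] 4k − 3j = 4(21) − 3(30) = -6, not -4 — violated.
[8] k = 21 lies in [21, 24] — OK.
[9] j − k = 30 − 21 = 9 — OK.
[10] d = 4 is not in {5, 7, 9} — violated.
[11] j × h = 30 × 28 = 840 — OK.
[12] d = 4 is even — OK.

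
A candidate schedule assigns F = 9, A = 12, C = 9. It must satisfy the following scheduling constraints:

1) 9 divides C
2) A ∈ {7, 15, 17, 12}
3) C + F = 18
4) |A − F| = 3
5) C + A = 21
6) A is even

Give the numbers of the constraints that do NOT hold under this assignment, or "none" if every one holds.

1) 9 / 9 = 1, so 9 divides 9 — holds.
2) A = 12 is in {7, 15, 17, 12} — holds.
3) C + F = 9 + 9 = 18 — holds.
4) |12 − 9| = 3 — holds.
5) C + A = 9 + 12 = 21 — holds.
6) A = 12 is even — holds.

All constraints are satisfied.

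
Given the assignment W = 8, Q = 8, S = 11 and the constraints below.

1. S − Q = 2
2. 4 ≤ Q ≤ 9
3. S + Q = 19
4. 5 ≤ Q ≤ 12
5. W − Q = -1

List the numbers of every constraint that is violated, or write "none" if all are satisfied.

1. S − Q = 11 − 8 = 3, not 2 — fails.
2. Q = 8 lies in [4, 9] — holds.
3. S + Q = 11 + 8 = 19 — holds.
4. Q = 8 lies in [5, 12] — holds.
5. W − Q = 8 − 8 = 0, not -1 — fails.

Violated: 1, 5.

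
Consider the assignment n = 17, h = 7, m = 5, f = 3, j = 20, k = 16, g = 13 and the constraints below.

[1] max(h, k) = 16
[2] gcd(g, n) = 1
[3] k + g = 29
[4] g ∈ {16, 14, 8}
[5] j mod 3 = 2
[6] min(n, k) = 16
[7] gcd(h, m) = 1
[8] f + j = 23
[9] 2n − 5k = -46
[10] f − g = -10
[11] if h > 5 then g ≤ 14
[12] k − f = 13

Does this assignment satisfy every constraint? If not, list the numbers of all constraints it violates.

The assignment fails constraint 4.

[1] max(7, 16) = 16  holds
[2] gcd(13, 17) = 1  holds
[3] k + g = 16 + 13 = 29  holds
[4] g = 13 is not in {16, 14, 8}  fails
[5] 20 mod 3 = 2  holds
[6] min(17, 16) = 16  holds
[7] gcd(7, 5) = 1  holds
[8] f + j = 3 + 20 = 23  holds
[9] 2n − 5k = 2(17) − 5(16) = -46  holds
[10] f − g = 3 − 13 = -10  holds
[11] h = 7 > 5, so we need g ≤ 14; g = 13 ≤ 14  holds
[12] k − f = 16 − 3 = 13  holds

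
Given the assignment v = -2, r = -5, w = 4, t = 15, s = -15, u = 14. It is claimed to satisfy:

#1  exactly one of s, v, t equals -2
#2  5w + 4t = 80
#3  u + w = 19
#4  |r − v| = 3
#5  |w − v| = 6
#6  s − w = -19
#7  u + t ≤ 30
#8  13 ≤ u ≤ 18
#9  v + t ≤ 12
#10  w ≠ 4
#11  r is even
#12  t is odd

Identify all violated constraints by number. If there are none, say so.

Constraints 3, 9, 10, 11 are violated.

#1 s=-15, v=-2, t=15; 1 of them equals -2 — holds.
#2 5w + 4t = 5(4) + 4(15) = 80 — holds.
#3 u + w = 14 + 4 = 18, not 19 — fails.
#4 |-5 − (-2)| = 3 — holds.
#5 |4 − (-2)| = 6 — holds.
#6 s − w = -15 − 4 = -19 — holds.
#7 u + t = 14 + 15 = 29; 29 ≤ 30 — holds.
#8 u = 14 lies in [13, 18] — holds.
#9 v + t = -2 + 15 = 13; 13 > 12, bound 12 not met — fails.
#10 w = 4, but 4 is required to differ — fails.
#11 r = -5 is odd — fails.
#12 t = 15 is odd — holds.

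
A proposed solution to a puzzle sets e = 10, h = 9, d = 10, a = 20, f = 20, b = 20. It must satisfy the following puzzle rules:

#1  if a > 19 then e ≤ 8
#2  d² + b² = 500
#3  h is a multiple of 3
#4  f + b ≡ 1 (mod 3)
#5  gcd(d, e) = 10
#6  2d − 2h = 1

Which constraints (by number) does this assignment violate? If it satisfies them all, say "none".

#1 a = 20 > 19, so we need e ≤ 8; but e = 10 > 8 — violated.
#2 d² + b² = 10² + 20² = 100 + 400 = 500 — OK.
#3 9 / 3 = 3, so 3 divides 9 — OK.
#4 f + b = 40; 40 mod 3 = 1 — OK.
#5 gcd(10, 10) = 10 — OK.
#6 2d − 2h = 2(10) − 2(9) = 2, not 1 — violated.

The assignment fails constraints 1 and 6.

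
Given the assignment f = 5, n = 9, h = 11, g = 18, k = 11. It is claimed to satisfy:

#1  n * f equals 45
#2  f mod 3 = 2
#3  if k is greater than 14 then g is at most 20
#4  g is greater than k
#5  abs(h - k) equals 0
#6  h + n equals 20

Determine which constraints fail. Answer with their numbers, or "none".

No violations.

#1 n * f = 9 * 5 = 45  ✓
#2 5 mod 3 = 2  ✓
#3 k = 11, not > 14; antecedent false, conditional vacuously true  ✓
#4 g = 18, k = 11; 18 > 11  ✓
#5 abs(11 - 11) = 0  ✓
#6 h + n = 11 + 9 = 20  ✓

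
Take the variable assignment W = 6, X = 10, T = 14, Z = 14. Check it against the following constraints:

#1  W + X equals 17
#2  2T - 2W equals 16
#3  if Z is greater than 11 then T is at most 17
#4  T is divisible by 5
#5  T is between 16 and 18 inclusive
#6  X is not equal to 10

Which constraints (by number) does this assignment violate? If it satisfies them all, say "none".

#1 W + X = 6 + 10 = 16, not 17 — fails.
#2 2T - 2W = 2(14) - 2(6) = 16 — holds.
#3 Z = 14 > 11, so we need T ≤ 17; T = 14 ≤ 17 — holds.
#4 14 = 5*2 + 4, so 5 does not divide 14 — fails.
#5 T = 14 is outside [16, 18] — fails.
#6 X = 10, but 10 is required to differ — fails.

The assignment fails constraints 1, 4, 5, 6.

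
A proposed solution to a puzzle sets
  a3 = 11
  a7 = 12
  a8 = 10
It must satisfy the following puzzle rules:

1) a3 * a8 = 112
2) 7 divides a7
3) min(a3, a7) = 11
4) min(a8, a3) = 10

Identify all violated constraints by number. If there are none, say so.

1) a3 * a8 = 11 * 10 = 110, not 112 — does not hold.
2) 12 = 7*1 + 5, so 7 does not divide 12 — does not hold.
3) min(11, 12) = 11 — holds.
4) min(10, 11) = 10 — holds.

Constraints 1, 2 are violated.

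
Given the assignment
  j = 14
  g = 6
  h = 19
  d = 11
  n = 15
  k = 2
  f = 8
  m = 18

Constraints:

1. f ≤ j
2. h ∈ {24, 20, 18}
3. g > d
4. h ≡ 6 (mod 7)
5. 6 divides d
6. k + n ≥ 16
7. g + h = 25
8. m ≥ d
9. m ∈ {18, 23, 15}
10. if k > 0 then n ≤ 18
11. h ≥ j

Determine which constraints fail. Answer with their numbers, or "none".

1. f = 8, j = 14; 8 ≤ 14 — holds.
2. h = 19 is not in {24, 20, 18} — does not hold.
3. g = 6, d = 11; 6 ≤ 11 (want >) — does not hold.
4. 19 mod 7 = 5, not 6 — does not hold.
5. 11 = 6×1 + 5, so 6 does not divide 11 — does not hold.
6. k + n = 2 + 15 = 17; 17 ≥ 16 — holds.
7. g + h = 6 + 19 = 25 — holds.
8. m = 18, d = 11; 18 ≥ 11 — holds.
9. m = 18 is in {18, 23, 15} — holds.
10. k = 2 > 0, so we need n ≤ 18; n = 15 ≤ 18 — holds.
11. h = 19, j = 14; 19 ≥ 14 — holds.

The assignment fails constraints 2, 3, 4, and 5.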